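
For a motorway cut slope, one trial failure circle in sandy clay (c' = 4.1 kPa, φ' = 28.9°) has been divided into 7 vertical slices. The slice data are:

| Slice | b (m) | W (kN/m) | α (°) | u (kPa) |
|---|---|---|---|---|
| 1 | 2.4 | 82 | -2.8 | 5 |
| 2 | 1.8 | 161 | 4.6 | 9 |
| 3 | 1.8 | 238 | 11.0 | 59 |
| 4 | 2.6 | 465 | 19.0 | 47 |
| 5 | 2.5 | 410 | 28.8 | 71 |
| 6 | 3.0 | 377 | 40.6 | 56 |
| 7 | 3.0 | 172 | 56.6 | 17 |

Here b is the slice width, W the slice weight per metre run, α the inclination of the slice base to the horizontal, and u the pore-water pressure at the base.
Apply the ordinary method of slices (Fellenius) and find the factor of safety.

Ordinary method of slices: FS = Σ[c'·Δl_i + (W_i cosα_i − u_i·Δl_i)·tanφ'] / Σ W_i sinα_i, with Δl_i = b_i / cosα_i.
Slice 1: Δl = 2.4/cos(-2.8°) = 2.403 m; N'_1 = 82·cos(-2.8°) − 5·2.403 = 69.9; c'Δl = 9.85; W sinα = -4.0
Slice 2: Δl = 1.8/cos4.6° = 1.806 m; N'_2 = 161·cos4.6° − 9·1.806 = 144.2; c'Δl = 7.40; W sinα = 12.9
Slice 3: Δl = 1.8/cos11.0° = 1.834 m; N'_3 = 238·cos11.0° − 59·1.834 = 125.4; c'Δl = 7.52; W sinα = 45.4
Slice 4: Δl = 2.6/cos19.0° = 2.750 m; N'_4 = 465·cos19.0° − 47·2.750 = 310.4; c'Δl = 11.27; W sinα = 151.4
Slice 5: Δl = 2.5/cos28.8° = 2.853 m; N'_5 = 410·cos28.8° − 71·2.853 = 156.7; c'Δl = 11.70; W sinα = 197.5
Slice 6: Δl = 3.0/cos40.6° = 3.951 m; N'_6 = 377·cos40.6° − 56·3.951 = 65.0; c'Δl = 16.20; W sinα = 245.3
Slice 7: Δl = 3.0/cos56.6° = 5.450 m; N'_7 = 172·cos56.6° − 17·5.450 = 2.0; c'Δl = 22.34; W sinα = 143.6
Σc'Δl = 86.3 kN/m; ΣN' = 873.7 kN/m; ΣW sinα = 792.2 kN/m
Resisting = 86.3 + 873.7·tan28.9° = 86.3 + 482.3 = 568.6 kN/m
FS = 568.6 / 792.2 = 0.718

FS = 0.72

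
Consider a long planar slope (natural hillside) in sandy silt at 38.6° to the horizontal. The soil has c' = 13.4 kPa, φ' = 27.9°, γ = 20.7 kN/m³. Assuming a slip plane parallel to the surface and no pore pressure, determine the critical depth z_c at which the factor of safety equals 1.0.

z_c = 3.94 m

Setting FS = 1.00 in FS = [c' + γz cos²β tanφ'] / [γz sinβ cosβ] and solving for z:
z = c' / [γ cosβ (FS·sinβ − cosβ·tanφ')]
  = 13.4 / [20.7·cos38.6°·(1.00·sin38.6° − cos38.6°·tan27.9°)]
  = 13.4 / [20.7·0.7815·(1.00·0.6239 − 0.7815·0.5295)]
  = 13.4 / 3.3987 = 3.943 m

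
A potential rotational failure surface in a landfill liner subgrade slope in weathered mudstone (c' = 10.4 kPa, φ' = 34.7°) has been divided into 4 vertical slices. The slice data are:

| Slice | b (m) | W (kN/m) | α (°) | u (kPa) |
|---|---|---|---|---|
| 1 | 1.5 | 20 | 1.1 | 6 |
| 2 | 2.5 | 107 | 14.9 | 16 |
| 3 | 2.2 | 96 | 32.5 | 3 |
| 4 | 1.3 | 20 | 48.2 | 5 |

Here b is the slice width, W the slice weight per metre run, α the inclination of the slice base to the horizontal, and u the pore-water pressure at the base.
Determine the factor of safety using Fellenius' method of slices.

FS = 2.05

Ordinary method of slices: FS = Σ[c'·Δl_i + (W_i cosα_i − u_i·Δl_i)·tanφ'] / Σ W_i sinα_i, with Δl_i = b_i / cosα_i.
Slice 1: Δl = 1.5/cos1.1° = 1.500 m; N'_1 = 20·cos1.1° − 6·1.500 = 11.0; c'Δl = 15.60; W sinα = 0.4
Slice 2: Δl = 2.5/cos14.9° = 2.587 m; N'_2 = 107·cos14.9° − 16·2.587 = 62.0; c'Δl = 26.90; W sinα = 27.5
Slice 3: Δl = 2.2/cos32.5° = 2.609 m; N'_3 = 96·cos32.5° − 3·2.609 = 73.1; c'Δl = 27.13; W sinα = 51.6
Slice 4: Δl = 1.3/cos48.2° = 1.950 m; N'_4 = 20·cos48.2° − 5·1.950 = 3.6; c'Δl = 20.28; W sinα = 14.9
Σc'Δl = 89.9 kN/m; ΣN' = 149.7 kN/m; ΣW sinα = 94.4 kN/m
Resisting = 89.9 + 149.7·tan34.7° = 89.9 + 103.7 = 193.6 kN/m
FS = 193.6 / 94.4 = 2.051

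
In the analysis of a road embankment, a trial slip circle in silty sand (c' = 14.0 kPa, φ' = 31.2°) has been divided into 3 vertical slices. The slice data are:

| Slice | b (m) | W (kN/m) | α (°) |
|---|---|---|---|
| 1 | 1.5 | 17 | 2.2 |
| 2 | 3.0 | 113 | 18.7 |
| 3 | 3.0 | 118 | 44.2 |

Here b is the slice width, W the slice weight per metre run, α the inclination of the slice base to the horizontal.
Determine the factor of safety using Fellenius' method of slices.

Ordinary method of slices: FS = Σ[c'·Δl_i + (W_i cosα_i)·tanφ'] / Σ W_i sinα_i, with Δl_i = b_i / cosα_i.
Slice 1: Δl = 1.5/cos2.2° = 1.501 m; N'_1 = 17·cos2.2° = 17.0; c'Δl = 21.02; W sinα = 0.7
Slice 2: Δl = 3.0/cos18.7° = 3.167 m; N'_2 = 113·cos18.7° = 107.0; c'Δl = 44.34; W sinα = 36.2
Slice 3: Δl = 3.0/cos44.2° = 4.185 m; N'_3 = 118·cos44.2° = 84.6; c'Δl = 58.58; W sinα = 82.3
Σc'Δl = 123.9 kN/m; ΣN' = 208.6 kN/m; ΣW sinα = 119.1 kN/m
Resisting = 123.9 + 208.6·tan31.2° = 123.9 + 126.3 = 250.3 kN/m
FS = 250.3 / 119.1 = 2.101

FS = 2.10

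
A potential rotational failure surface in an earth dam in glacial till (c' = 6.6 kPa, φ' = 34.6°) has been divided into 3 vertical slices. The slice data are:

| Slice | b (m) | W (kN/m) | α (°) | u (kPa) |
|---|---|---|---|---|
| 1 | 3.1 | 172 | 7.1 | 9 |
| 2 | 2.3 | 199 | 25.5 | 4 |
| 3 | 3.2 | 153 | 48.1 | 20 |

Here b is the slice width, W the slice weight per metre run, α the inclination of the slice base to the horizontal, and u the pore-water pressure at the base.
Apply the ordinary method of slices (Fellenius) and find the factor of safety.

FS = 1.31

Ordinary method of slices: FS = Σ[c'·Δl_i + (W_i cosα_i − u_i·Δl_i)·tanφ'] / Σ W_i sinα_i, with Δl_i = b_i / cosα_i.
Slice 1: Δl = 3.1/cos7.1° = 3.124 m; N'_1 = 172·cos7.1° − 9·3.124 = 142.6; c'Δl = 20.62; W sinα = 21.3
Slice 2: Δl = 2.3/cos25.5° = 2.548 m; N'_2 = 199·cos25.5° − 4·2.548 = 169.4; c'Δl = 16.82; W sinα = 85.7
Slice 3: Δl = 3.2/cos48.1° = 4.792 m; N'_3 = 153·cos48.1° − 20·4.792 = 6.3; c'Δl = 31.62; W sinα = 113.9
Σc'Δl = 69.1 kN/m; ΣN' = 318.3 kN/m; ΣW sinα = 220.8 kN/m
Resisting = 69.1 + 318.3·tan34.6° = 69.1 + 219.6 = 288.7 kN/m
FS = 288.7 / 220.8 = 1.307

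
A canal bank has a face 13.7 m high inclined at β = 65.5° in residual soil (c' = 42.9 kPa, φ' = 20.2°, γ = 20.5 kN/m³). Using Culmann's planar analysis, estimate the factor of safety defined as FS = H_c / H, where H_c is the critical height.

H_c = (4c'/γ) · sinβ cosφ' / [1 − cos(β − φ')]
    = (4·42.9/20.5) · sin65.5°·cos20.2° / [1 − cos45.3°]
    = 8.371 · 0.8540 / 0.2966 = 24.10 m
FS = H_c / H = 24.10 / 13.7 = 1.759

FS = 1.76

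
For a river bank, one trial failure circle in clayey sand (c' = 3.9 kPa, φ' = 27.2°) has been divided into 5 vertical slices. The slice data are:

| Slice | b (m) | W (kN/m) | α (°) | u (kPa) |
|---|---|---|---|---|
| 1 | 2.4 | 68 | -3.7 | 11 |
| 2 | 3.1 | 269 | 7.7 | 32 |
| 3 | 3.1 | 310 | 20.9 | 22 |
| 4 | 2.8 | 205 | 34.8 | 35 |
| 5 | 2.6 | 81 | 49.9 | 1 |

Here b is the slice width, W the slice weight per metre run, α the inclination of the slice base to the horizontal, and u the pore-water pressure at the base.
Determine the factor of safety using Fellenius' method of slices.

FS = 1.03

Ordinary method of slices: FS = Σ[c'·Δl_i + (W_i cosα_i − u_i·Δl_i)·tanφ'] / Σ W_i sinα_i, with Δl_i = b_i / cosα_i.
Slice 1: Δl = 2.4/cos(-3.7°) = 2.405 m; N'_1 = 68·cos(-3.7°) − 11·2.405 = 41.4; c'Δl = 9.38; W sinα = -4.4
Slice 2: Δl = 3.1/cos7.7° = 3.128 m; N'_2 = 269·cos7.7° − 32·3.128 = 166.5; c'Δl = 12.20; W sinα = 36.0
Slice 3: Δl = 3.1/cos20.9° = 3.318 m; N'_3 = 310·cos20.9° − 22·3.318 = 216.6; c'Δl = 12.94; W sinα = 110.6
Slice 4: Δl = 2.8/cos34.8° = 3.410 m; N'_4 = 205·cos34.8° − 35·3.410 = 49.0; c'Δl = 13.30; W sinα = 117.0
Slice 5: Δl = 2.6/cos49.9° = 4.036 m; N'_5 = 81·cos49.9° − 1·4.036 = 48.1; c'Δl = 15.74; W sinα = 62.0
Σc'Δl = 63.6 kN/m; ΣN' = 521.6 kN/m; ΣW sinα = 321.2 kN/m
Resisting = 63.6 + 521.6·tan27.2° = 63.6 + 268.1 = 331.6 kN/m
FS = 331.6 / 321.2 = 1.032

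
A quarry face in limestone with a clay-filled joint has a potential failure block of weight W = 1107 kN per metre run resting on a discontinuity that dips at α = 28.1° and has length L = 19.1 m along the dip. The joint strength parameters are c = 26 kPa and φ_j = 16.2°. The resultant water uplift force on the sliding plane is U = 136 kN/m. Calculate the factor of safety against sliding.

Resolving the block weight along and normal to the plane and applying the Mohr–Coulomb strength on the joint:
N' = W cosα − U = 1107·cos28.1° − 136 = 840.5 kN/m
Driving force T = W sinα = 1107·sin28.1° = 521.4 kN/m
Resisting force R = c·L + N'·tanφ_j = 26·19.1 + 840.5·tan16.2° = 496.6 + 244.2 = 740.8 kN/m
FS = R / T = 740.8 / 521.4 = 1.421

FS = 1.42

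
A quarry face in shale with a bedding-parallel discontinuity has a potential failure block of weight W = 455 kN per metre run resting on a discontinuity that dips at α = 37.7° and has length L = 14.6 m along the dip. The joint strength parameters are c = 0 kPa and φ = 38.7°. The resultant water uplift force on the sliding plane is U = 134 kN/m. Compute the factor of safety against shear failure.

FS = 0.65

Resolving the block weight along and normal to the plane and applying the Mohr–Coulomb strength on the joint:
N' = W cosα − U = 455·cos37.7° − 134 = 226.0 kN/m
Driving force T = W sinα = 455·sin37.7° = 278.2 kN/m
Resisting force R = c·L + N'·tanφ = 0·14.6 + 226.0·tan38.7° = 0.0 + 181.1 = 181.1 kN/m
FS = R / T = 181.1 / 278.2 = 0.651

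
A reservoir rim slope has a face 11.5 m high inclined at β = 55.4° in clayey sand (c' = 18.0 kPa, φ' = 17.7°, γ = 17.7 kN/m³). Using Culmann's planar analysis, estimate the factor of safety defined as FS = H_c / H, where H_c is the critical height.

H_c = (4c'/γ) · sinβ cosφ' / [1 − cos(β − φ')]
    = (4·18.0/17.7) · sin55.4°·cos17.7° / [1 − cos37.7°]
    = 4.068 · 0.7842 / 0.2088 = 15.28 m
FS = H_c / H = 15.28 / 11.5 = 1.329

FS = 1.33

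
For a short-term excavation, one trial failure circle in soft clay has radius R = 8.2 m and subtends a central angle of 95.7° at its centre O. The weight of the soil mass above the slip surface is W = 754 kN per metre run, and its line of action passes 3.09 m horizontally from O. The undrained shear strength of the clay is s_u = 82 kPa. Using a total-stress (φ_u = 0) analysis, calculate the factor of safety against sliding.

FS = 3.95

Taking moments about the centre O, the resisting moment is provided by the undrained shear strength acting along the arc:
Arc length L_a = R·θ = 8.2·(95.7°·π/180) = 8.2·1.6703 = 13.70 m
M_R = s_u·L_a·R = 82·13.70·8.2 = 9209.4 kN·m/m
M_D = W·d = 754·3.09 = 2329.9 kN·m/m
FS = M_R / M_D = 9209.4 / 2329.9 = 3.953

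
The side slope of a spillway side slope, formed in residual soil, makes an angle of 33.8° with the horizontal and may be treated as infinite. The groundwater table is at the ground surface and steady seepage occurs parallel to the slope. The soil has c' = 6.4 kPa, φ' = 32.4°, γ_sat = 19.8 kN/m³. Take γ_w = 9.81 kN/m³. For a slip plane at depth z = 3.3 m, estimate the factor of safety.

FS = 0.69

With seepage parallel to the slope and the water table at the surface, the effective normal stress on the slip plane uses the buoyant unit weight γ' = γ_sat − γ_w while the driving shear stress uses γ_sat:
FS = [c' + γ' z cos²β tanφ'] / [γ_sat z sinβ cosβ]
γ' = 19.8 − 9.81 = 9.99 kN/m³
Numerator = 6.4 + 9.99·3.3·cos²33.8°·tan32.4° = 6.4 + 9.99·3.3·0.6905·0.6346 = 20.847 kPa
Denominator = 19.8·3.3·sin33.8°·cos33.8° = 19.8·3.3·0.5563·0.8310 = 30.205 kPa
FS = 20.847 / 30.205 = 0.690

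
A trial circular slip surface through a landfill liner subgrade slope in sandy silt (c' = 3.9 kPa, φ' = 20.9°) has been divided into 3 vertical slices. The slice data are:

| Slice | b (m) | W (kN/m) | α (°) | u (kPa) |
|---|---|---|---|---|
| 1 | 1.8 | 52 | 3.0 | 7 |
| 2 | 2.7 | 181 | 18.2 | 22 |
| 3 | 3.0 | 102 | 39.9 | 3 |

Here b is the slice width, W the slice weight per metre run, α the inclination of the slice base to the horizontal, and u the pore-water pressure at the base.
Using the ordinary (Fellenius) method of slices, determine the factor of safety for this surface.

Ordinary method of slices: FS = Σ[c'·Δl_i + (W_i cosα_i − u_i·Δl_i)·tanφ'] / Σ W_i sinα_i, with Δl_i = b_i / cosα_i.
Slice 1: Δl = 1.8/cos3.0° = 1.802 m; N'_1 = 52·cos3.0° − 7·1.802 = 39.3; c'Δl = 7.03; W sinα = 2.7
Slice 2: Δl = 2.7/cos18.2° = 2.842 m; N'_2 = 181·cos18.2° − 22·2.842 = 109.4; c'Δl = 11.08; W sinα = 56.5
Slice 3: Δl = 3.0/cos39.9° = 3.911 m; N'_3 = 102·cos39.9° − 3·3.911 = 66.5; c'Δl = 15.25; W sinα = 65.4
Σc'Δl = 33.4 kN/m; ΣN' = 215.2 kN/m; ΣW sinα = 124.7 kN/m
Resisting = 33.4 + 215.2·tan20.9° = 33.4 + 82.2 = 115.6 kN/m
FS = 115.6 / 124.7 = 0.927

FS = 0.93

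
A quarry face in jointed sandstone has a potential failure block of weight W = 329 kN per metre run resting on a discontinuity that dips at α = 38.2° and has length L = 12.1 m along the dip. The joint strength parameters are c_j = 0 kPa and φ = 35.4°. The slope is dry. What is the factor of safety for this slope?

FS = 0.90

Resolving the block weight along and normal to the plane and applying the Mohr–Coulomb strength on the joint:
N' = W cosα = 329·cos38.2° = 258.5 kN/m
Driving force T = W sinα = 329·sin38.2° = 203.5 kN/m
Resisting force R = c_j·L + N'·tanφ = 0·12.1 + 258.5·tan35.4° = 0.0 + 183.7 = 183.7 kN/m
FS = R / T = 183.7 / 203.5 = 0.903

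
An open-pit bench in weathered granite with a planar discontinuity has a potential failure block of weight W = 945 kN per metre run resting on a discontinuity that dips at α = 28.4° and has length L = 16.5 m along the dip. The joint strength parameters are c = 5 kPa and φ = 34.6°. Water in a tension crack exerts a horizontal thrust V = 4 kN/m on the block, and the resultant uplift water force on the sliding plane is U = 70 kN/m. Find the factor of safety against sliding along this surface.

Resolving the block weight along and normal to the plane and applying the Mohr–Coulomb strength on the joint:
N' = W cosα − U − V sinα = 945·cos28.4° − 70 − 4·sin28.4° = 759.4 kN/m
Driving force T = W sinα + V cosα = 945·sin28.4° + 4·cos28.4° = 453.0 kN/m
Resisting force R = c·L + N'·tanφ = 5·16.5 + 759.4·tan34.6° = 82.5 + 523.9 = 606.4 kN/m
FS = R / T = 606.4 / 453.0 = 1.339

FS = 1.34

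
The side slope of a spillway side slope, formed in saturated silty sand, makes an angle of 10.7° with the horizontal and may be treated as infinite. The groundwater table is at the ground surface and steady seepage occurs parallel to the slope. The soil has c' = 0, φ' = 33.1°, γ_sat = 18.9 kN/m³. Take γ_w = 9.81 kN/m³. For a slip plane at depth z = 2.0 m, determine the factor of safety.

With seepage parallel to the slope and the water table at the surface, the effective normal stress on the slip plane uses the buoyant unit weight γ' = γ_sat − γ_w while the driving shear stress uses γ_sat:
FS = [c' + γ' z cos²β tanφ'] / [γ_sat z sinβ cosβ]
(For c' = 0 this reduces to FS = (γ'/γ_sat)·tanφ'/tanβ.)
γ' = 18.9 − 9.81 = 9.09 kN/m³
Numerator = 0.0 + 9.09·2.0·cos²10.7°·tan33.1° = 0.0 + 9.09·2.0·0.9655·0.6519 = 11.443 kPa
Denominator = 18.9·2.0·sin10.7°·cos10.7° = 18.9·2.0·0.1857·0.9826 = 6.896 kPa
FS = 11.443 / 6.896 = 1.659

FS = 1.66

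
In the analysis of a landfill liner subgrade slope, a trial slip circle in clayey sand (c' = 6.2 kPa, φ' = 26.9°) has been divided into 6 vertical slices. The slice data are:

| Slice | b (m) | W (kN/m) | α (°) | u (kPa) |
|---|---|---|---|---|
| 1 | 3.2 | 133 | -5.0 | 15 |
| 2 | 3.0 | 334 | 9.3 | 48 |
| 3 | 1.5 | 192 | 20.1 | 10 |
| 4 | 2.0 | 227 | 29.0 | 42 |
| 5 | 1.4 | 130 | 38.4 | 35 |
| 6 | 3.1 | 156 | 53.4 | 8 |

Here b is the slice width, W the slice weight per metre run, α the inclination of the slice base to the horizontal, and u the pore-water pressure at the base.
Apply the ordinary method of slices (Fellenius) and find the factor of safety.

Ordinary method of slices: FS = Σ[c'·Δl_i + (W_i cosα_i − u_i·Δl_i)·tanφ'] / Σ W_i sinα_i, with Δl_i = b_i / cosα_i.
Slice 1: Δl = 3.2/cos(-5.0°) = 3.212 m; N'_1 = 133·cos(-5.0°) − 15·3.212 = 84.3; c'Δl = 19.92; W sinα = -11.6
Slice 2: Δl = 3.0/cos9.3° = 3.040 m; N'_2 = 334·cos9.3° − 48·3.040 = 183.7; c'Δl = 18.85; W sinα = 54.0
Slice 3: Δl = 1.5/cos20.1° = 1.597 m; N'_3 = 192·cos20.1° − 10·1.597 = 164.3; c'Δl = 9.90; W sinα = 66.0
Slice 4: Δl = 2.0/cos29.0° = 2.287 m; N'_4 = 227·cos29.0° − 42·2.287 = 102.5; c'Δl = 14.18; W sinα = 110.1
Slice 5: Δl = 1.4/cos38.4° = 1.786 m; N'_5 = 130·cos38.4° − 35·1.786 = 39.4; c'Δl = 11.08; W sinα = 80.7
Slice 6: Δl = 3.1/cos53.4° = 5.199 m; N'_6 = 156·cos53.4° − 8·5.199 = 51.4; c'Δl = 32.24; W sinα = 125.2
Σc'Δl = 106.2 kN/m; ΣN' = 625.6 kN/m; ΣW sinα = 424.4 kN/m
Resisting = 106.2 + 625.6·tan26.9° = 106.2 + 317.4 = 423.5 kN/m
FS = 423.5 / 424.4 = 0.998

FS = 1.00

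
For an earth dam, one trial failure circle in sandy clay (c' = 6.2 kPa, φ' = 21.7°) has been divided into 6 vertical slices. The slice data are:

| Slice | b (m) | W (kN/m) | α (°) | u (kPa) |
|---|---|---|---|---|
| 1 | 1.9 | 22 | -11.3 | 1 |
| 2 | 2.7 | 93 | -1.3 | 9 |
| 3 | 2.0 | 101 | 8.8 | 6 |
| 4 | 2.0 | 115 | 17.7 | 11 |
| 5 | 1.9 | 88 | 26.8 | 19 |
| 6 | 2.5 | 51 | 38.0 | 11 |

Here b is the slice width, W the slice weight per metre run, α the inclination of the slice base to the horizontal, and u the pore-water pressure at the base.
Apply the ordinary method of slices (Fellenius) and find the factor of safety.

Ordinary method of slices: FS = Σ[c'·Δl_i + (W_i cosα_i − u_i·Δl_i)·tanφ'] / Σ W_i sinα_i, with Δl_i = b_i / cosα_i.
Slice 1: Δl = 1.9/cos(-11.3°) = 1.938 m; N'_1 = 22·cos(-11.3°) − 1·1.938 = 19.6; c'Δl = 12.01; W sinα = -4.3
Slice 2: Δl = 2.7/cos(-1.3°) = 2.701 m; N'_2 = 93·cos(-1.3°) − 9·2.701 = 68.7; c'Δl = 16.74; W sinα = -2.1
Slice 3: Δl = 2.0/cos8.8° = 2.024 m; N'_3 = 101·cos8.8° − 6·2.024 = 87.7; c'Δl = 12.55; W sinα = 15.5
Slice 4: Δl = 2.0/cos17.7° = 2.099 m; N'_4 = 115·cos17.7° − 11·2.099 = 86.5; c'Δl = 13.02; W sinα = 35.0
Slice 5: Δl = 1.9/cos26.8° = 2.129 m; N'_5 = 88·cos26.8° − 19·2.129 = 38.1; c'Δl = 13.20; W sinα = 39.7
Slice 6: Δl = 2.5/cos38.0° = 3.173 m; N'_6 = 51·cos38.0° − 11·3.173 = 5.3; c'Δl = 19.67; W sinα = 31.4
Σc'Δl = 87.2 kN/m; ΣN' = 305.8 kN/m; ΣW sinα = 115.1 kN/m
Resisting = 87.2 + 305.8·tan21.7° = 87.2 + 121.7 = 208.9 kN/m
FS = 208.9 / 115.1 = 1.815

FS = 1.82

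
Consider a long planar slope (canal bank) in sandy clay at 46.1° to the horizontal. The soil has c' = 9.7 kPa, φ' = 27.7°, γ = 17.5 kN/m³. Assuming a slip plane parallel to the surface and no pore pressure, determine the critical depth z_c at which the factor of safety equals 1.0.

z_c = 2.24 m

Setting FS = 1.00 in FS = [c' + γz cos²β tanφ'] / [γz sinβ cosβ] and solving for z:
z = c' / [γ cosβ (FS·sinβ − cosβ·tanφ')]
  = 9.7 / [17.5·cos46.1°·(1.00·sin46.1° − cos46.1°·tan27.7°)]
  = 9.7 / [17.5·0.6934·(1.00·0.7206 − 0.6934·0.5250)]
  = 9.7 / 4.3260 = 2.242 m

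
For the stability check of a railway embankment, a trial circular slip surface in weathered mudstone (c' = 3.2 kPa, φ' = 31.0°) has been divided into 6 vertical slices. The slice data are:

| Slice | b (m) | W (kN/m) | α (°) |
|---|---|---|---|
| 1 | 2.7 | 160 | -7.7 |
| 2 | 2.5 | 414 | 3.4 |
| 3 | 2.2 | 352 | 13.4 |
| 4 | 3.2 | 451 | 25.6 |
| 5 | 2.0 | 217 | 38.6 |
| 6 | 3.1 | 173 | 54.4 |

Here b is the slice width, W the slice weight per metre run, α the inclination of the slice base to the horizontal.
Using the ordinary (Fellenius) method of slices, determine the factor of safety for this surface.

Ordinary method of slices: FS = Σ[c'·Δl_i + (W_i cosα_i)·tanφ'] / Σ W_i sinα_i, with Δl_i = b_i / cosα_i.
Slice 1: Δl = 2.7/cos(-7.7°) = 2.725 m; N'_1 = 160·cos(-7.7°) = 158.6; c'Δl = 8.72; W sinα = -21.4
Slice 2: Δl = 2.5/cos3.4° = 2.504 m; N'_2 = 414·cos3.4° = 413.3; c'Δl = 8.01; W sinα = 24.6
Slice 3: Δl = 2.2/cos13.4° = 2.262 m; N'_3 = 352·cos13.4° = 342.4; c'Δl = 7.24; W sinα = 81.6
Slice 4: Δl = 3.2/cos25.6° = 3.548 m; N'_4 = 451·cos25.6° = 406.7; c'Δl = 11.35; W sinα = 194.9
Slice 5: Δl = 2.0/cos38.6° = 2.559 m; N'_5 = 217·cos38.6° = 169.6; c'Δl = 8.19; W sinα = 135.4
Slice 6: Δl = 3.1/cos54.4° = 5.325 m; N'_6 = 173·cos54.4° = 100.7; c'Δl = 17.04; W sinα = 140.7
Σc'Δl = 60.6 kN/m; ΣN' = 1591.3 kN/m; ΣW sinα = 555.6 kN/m
Resisting = 60.6 + 1591.3·tan31.0° = 60.6 + 956.1 = 1016.7 kN/m
FS = 1016.7 / 555.6 = 1.830

FS = 1.83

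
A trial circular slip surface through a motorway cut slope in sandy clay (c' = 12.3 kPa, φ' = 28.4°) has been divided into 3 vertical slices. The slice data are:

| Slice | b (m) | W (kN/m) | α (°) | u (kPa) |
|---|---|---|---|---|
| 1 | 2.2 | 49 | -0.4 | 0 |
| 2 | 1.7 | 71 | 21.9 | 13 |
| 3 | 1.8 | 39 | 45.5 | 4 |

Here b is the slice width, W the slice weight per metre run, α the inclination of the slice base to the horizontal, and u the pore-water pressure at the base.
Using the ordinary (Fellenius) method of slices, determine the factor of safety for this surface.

FS = 2.59

Ordinary method of slices: FS = Σ[c'·Δl_i + (W_i cosα_i − u_i·Δl_i)·tanφ'] / Σ W_i sinα_i, with Δl_i = b_i / cosα_i.
Slice 1: Δl = 2.2/cos(-0.4°) = 2.200 m; N'_1 = 49·cos(-0.4°) − 0·2.200 = 49.0; c'Δl = 27.06; W sinα = -0.3
Slice 2: Δl = 1.7/cos21.9° = 1.832 m; N'_2 = 71·cos21.9° − 13·1.832 = 42.1; c'Δl = 22.54; W sinα = 26.5
Slice 3: Δl = 1.8/cos45.5° = 2.568 m; N'_3 = 39·cos45.5° − 4·2.568 = 17.1; c'Δl = 31.59; W sinα = 27.8
Σc'Δl = 81.2 kN/m; ΣN' = 108.1 kN/m; ΣW sinα = 54.0 kN/m
Resisting = 81.2 + 108.1·tan28.4° = 81.2 + 58.5 = 139.6 kN/m
FS = 139.6 / 54.0 = 2.588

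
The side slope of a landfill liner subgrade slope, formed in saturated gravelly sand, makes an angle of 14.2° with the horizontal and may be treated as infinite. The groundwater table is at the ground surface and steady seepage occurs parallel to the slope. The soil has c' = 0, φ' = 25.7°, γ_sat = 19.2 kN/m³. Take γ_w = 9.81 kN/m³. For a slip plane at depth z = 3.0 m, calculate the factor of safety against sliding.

With seepage parallel to the slope and the water table at the surface, the effective normal stress on the slip plane uses the buoyant unit weight γ' = γ_sat − γ_w while the driving shear stress uses γ_sat:
FS = [c' + γ' z cos²β tanφ'] / [γ_sat z sinβ cosβ]
(For c' = 0 this reduces to FS = (γ'/γ_sat)·tanφ'/tanβ.)
γ' = 19.2 − 9.81 = 9.39 kN/m³
Numerator = 0.0 + 9.39·3.0·cos²14.2°·tan25.7° = 0.0 + 9.39·3.0·0.9398·0.4813 = 12.741 kPa
Denominator = 19.2·3.0·sin14.2°·cos14.2° = 19.2·3.0·0.2453·0.9694 = 13.698 kPa
FS = 12.741 / 13.698 = 0.930

FS = 0.93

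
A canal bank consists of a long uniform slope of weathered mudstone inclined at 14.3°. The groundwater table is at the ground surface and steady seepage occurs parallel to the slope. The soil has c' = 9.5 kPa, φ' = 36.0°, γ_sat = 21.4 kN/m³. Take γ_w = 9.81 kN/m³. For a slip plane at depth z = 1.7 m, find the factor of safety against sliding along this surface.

With seepage parallel to the slope and the water table at the surface, the effective normal stress on the slip plane uses the buoyant unit weight γ' = γ_sat − γ_w while the driving shear stress uses γ_sat:
FS = [c' + γ' z cos²β tanφ'] / [γ_sat z sinβ cosβ]
γ' = 21.4 − 9.81 = 11.59 kN/m³
Numerator = 9.5 + 11.59·1.7·cos²14.3°·tan36.0° = 9.5 + 11.59·1.7·0.9390·0.7265 = 22.942 kPa
Denominator = 21.4·1.7·sin14.3°·cos14.3° = 21.4·1.7·0.2470·0.9690 = 8.707 kPa
FS = 22.942 / 8.707 = 2.635

FS = 2.63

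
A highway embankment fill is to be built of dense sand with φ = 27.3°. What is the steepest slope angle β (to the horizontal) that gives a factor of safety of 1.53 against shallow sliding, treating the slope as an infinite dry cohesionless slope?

For an infinite dry cohesionless slope FS = tanφ/tanβ, so tanβ = tanφ / FS.
tanβ = tan27.3° / 1.53 = 0.5161 / 1.53 = 0.3373
β = arctan(0.3373) = 18.64°

β = 18.6°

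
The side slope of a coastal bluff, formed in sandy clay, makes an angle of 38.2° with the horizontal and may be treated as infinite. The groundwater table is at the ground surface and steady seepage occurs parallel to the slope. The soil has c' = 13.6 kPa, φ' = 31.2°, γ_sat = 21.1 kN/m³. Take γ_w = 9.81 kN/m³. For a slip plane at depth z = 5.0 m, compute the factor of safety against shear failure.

FS = 0.68

With seepage parallel to the slope and the water table at the surface, the effective normal stress on the slip plane uses the buoyant unit weight γ' = γ_sat − γ_w while the driving shear stress uses γ_sat:
FS = [c' + γ' z cos²β tanφ'] / [γ_sat z sinβ cosβ]
γ' = 21.1 − 9.81 = 11.29 kN/m³
Numerator = 13.6 + 11.29·5.0·cos²38.2°·tan31.2° = 13.6 + 11.29·5.0·0.6176·0.6056 = 34.713 kPa
Denominator = 21.1·5.0·sin38.2°·cos38.2° = 21.1·5.0·0.6184·0.7859 = 51.271 kPa
FS = 34.713 / 51.271 = 0.677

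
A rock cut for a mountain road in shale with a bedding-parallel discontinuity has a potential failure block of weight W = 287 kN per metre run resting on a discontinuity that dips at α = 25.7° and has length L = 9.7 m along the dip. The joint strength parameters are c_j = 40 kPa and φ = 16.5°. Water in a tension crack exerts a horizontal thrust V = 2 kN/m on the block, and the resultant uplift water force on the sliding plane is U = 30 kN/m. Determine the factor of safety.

Resolving the block weight along and normal to the plane and applying the Mohr–Coulomb strength on the joint:
N' = W cosα − U − V sinα = 287·cos25.7° − 30 − 2·sin25.7° = 227.7 kN/m
Driving force T = W sinα + V cosα = 287·sin25.7° + 2·cos25.7° = 126.3 kN/m
Resisting force R = c_j·L + N'·tanφ = 40·9.7 + 227.7·tan16.5° = 388.0 + 67.5 = 455.5 kN/m
FS = R / T = 455.5 / 126.3 = 3.607

FS = 3.61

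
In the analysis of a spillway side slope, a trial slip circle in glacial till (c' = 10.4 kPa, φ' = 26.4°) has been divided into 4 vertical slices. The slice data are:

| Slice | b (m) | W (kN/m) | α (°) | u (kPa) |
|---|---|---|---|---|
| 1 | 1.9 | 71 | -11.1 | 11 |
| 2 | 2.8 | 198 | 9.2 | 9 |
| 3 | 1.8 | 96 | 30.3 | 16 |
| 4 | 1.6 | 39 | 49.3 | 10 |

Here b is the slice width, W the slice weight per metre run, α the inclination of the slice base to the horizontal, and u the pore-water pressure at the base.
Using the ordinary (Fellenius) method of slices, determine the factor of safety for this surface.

Ordinary method of slices: FS = Σ[c'·Δl_i + (W_i cosα_i − u_i·Δl_i)·tanφ'] / Σ W_i sinα_i, with Δl_i = b_i / cosα_i.
Slice 1: Δl = 1.9/cos(-11.1°) = 1.936 m; N'_1 = 71·cos(-11.1°) − 11·1.936 = 48.4; c'Δl = 20.14; W sinα = -13.7
Slice 2: Δl = 2.8/cos9.2° = 2.836 m; N'_2 = 198·cos9.2° − 9·2.836 = 169.9; c'Δl = 29.50; W sinα = 31.7
Slice 3: Δl = 1.8/cos30.3° = 2.085 m; N'_3 = 96·cos30.3° − 16·2.085 = 49.5; c'Δl = 21.68; W sinα = 48.4
Slice 4: Δl = 1.6/cos49.3° = 2.454 m; N'_4 = 39·cos49.3° − 10·2.454 = 0.9; c'Δl = 25.52; W sinα = 29.6
Σc'Δl = 96.8 kN/m; ΣN' = 268.7 kN/m; ΣW sinα = 96.0 kN/m
Resisting = 96.8 + 268.7·tan26.4° = 96.8 + 133.4 = 230.2 kN/m
FS = 230.2 / 96.0 = 2.399

FS = 2.40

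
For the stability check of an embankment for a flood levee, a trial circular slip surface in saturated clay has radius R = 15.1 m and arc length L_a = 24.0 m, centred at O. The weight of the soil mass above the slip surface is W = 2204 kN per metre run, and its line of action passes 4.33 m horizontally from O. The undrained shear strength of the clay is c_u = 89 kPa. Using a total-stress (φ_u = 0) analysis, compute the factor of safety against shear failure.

Taking moments about the centre O, the resisting moment is provided by the undrained shear strength acting along the arc:
M_R = c_u·L_a·R = 89·24.00·15.1 = 32253.6 kN·m/m
M_D = W·d = 2204·4.33 = 9543.3 kN·m/m
FS = M_R / M_D = 32253.6 / 9543.3 = 3.380

FS = 3.38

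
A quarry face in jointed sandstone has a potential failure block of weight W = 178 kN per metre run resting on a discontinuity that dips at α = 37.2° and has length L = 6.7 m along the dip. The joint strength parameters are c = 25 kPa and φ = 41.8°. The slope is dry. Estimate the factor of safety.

FS = 2.73

Resolving the block weight along and normal to the plane and applying the Mohr–Coulomb strength on the joint:
N' = W cosα = 178·cos37.2° = 141.8 kN/m
Driving force T = W sinα = 178·sin37.2° = 107.6 kN/m
Resisting force R = c·L + N'·tanφ = 25·6.7 + 141.8·tan41.8° = 167.5 + 126.8 = 294.3 kN/m
FS = R / T = 294.3 / 107.6 = 2.734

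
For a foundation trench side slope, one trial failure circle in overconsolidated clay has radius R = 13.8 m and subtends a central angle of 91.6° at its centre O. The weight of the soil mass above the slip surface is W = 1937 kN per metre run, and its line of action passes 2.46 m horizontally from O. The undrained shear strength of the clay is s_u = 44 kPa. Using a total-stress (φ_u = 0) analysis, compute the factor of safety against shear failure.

FS = 2.81

Taking moments about the centre O, the resisting moment is provided by the undrained shear strength acting along the arc:
Arc length L_a = R·θ = 13.8·(91.6°·π/180) = 13.8·1.5987 = 22.06 m
M_R = s_u·L_a·R = 44·22.06·13.8 = 13396.3 kN·m/m
M_D = W·d = 1937·2.46 = 4765.0 kN·m/m
FS = M_R / M_D = 13396.3 / 4765.0 = 2.811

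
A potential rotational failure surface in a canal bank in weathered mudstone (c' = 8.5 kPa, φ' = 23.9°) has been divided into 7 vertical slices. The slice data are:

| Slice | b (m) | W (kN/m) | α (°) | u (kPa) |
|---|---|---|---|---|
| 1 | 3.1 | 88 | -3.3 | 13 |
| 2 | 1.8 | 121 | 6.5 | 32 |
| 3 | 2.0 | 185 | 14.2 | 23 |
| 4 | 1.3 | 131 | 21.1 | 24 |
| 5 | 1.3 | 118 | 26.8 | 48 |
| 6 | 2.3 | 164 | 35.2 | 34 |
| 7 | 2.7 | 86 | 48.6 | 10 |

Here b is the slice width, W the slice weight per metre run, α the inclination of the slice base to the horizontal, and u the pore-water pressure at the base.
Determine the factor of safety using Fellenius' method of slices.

FS = 1.05

Ordinary method of slices: FS = Σ[c'·Δl_i + (W_i cosα_i − u_i·Δl_i)·tanφ'] / Σ W_i sinα_i, with Δl_i = b_i / cosα_i.
Slice 1: Δl = 3.1/cos(-3.3°) = 3.105 m; N'_1 = 88·cos(-3.3°) − 13·3.105 = 47.5; c'Δl = 26.39; W sinα = -5.1
Slice 2: Δl = 1.8/cos6.5° = 1.812 m; N'_2 = 121·cos6.5° − 32·1.812 = 62.2; c'Δl = 15.40; W sinα = 13.7
Slice 3: Δl = 2.0/cos14.2° = 2.063 m; N'_3 = 185·cos14.2° − 23·2.063 = 131.9; c'Δl = 17.54; W sinα = 45.4
Slice 4: Δl = 1.3/cos21.1° = 1.393 m; N'_4 = 131·cos21.1° − 24·1.393 = 88.8; c'Δl = 11.84; W sinα = 47.2
Slice 5: Δl = 1.3/cos26.8° = 1.456 m; N'_5 = 118·cos26.8° − 48·1.456 = 35.4; c'Δl = 12.38; W sinα = 53.2
Slice 6: Δl = 2.3/cos35.2° = 2.815 m; N'_6 = 164·cos35.2° − 34·2.815 = 38.3; c'Δl = 23.92; W sinα = 94.5
Slice 7: Δl = 2.7/cos48.6° = 4.083 m; N'_7 = 86·cos48.6° − 10·4.083 = 16.0; c'Δl = 34.70; W sinα = 64.5
Σc'Δl = 142.2 kN/m; ΣN' = 420.2 kN/m; ΣW sinα = 313.4 kN/m
Resisting = 142.2 + 420.2·tan23.9° = 142.2 + 186.2 = 328.4 kN/m
FS = 328.4 / 313.4 = 1.048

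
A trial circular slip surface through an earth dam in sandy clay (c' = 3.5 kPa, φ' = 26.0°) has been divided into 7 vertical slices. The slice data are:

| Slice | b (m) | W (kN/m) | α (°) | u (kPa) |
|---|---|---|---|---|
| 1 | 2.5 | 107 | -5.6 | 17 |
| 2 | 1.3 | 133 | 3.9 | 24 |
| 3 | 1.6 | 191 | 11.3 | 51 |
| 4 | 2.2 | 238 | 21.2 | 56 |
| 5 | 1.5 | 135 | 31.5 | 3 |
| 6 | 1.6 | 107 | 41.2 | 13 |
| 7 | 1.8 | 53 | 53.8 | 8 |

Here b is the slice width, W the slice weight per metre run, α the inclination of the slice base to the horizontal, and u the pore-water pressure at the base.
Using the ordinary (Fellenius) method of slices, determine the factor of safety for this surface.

Ordinary method of slices: FS = Σ[c'·Δl_i + (W_i cosα_i − u_i·Δl_i)·tanφ'] / Σ W_i sinα_i, with Δl_i = b_i / cosα_i.
Slice 1: Δl = 2.5/cos(-5.6°) = 2.512 m; N'_1 = 107·cos(-5.6°) − 17·2.512 = 63.8; c'Δl = 8.79; W sinα = -10.4
Slice 2: Δl = 1.3/cos3.9° = 1.303 m; N'_2 = 133·cos3.9° − 24·1.303 = 101.4; c'Δl = 4.56; W sinα = 9.0
Slice 3: Δl = 1.6/cos11.3° = 1.632 m; N'_3 = 191·cos11.3° − 51·1.632 = 104.1; c'Δl = 5.71; W sinα = 37.4
Slice 4: Δl = 2.2/cos21.2° = 2.360 m; N'_4 = 238·cos21.2° − 56·2.360 = 89.8; c'Δl = 8.26; W sinα = 86.1
Slice 5: Δl = 1.5/cos31.5° = 1.759 m; N'_5 = 135·cos31.5° − 3·1.759 = 109.8; c'Δl = 6.16; W sinα = 70.5
Slice 6: Δl = 1.6/cos41.2° = 2.126 m; N'_6 = 107·cos41.2° − 13·2.126 = 52.9; c'Δl = 7.44; W sinα = 70.5
Slice 7: Δl = 1.8/cos53.8° = 3.048 m; N'_7 = 53·cos53.8° − 8·3.048 = 6.9; c'Δl = 10.67; W sinα = 42.8
Σc'Δl = 51.6 kN/m; ΣN' = 528.7 kN/m; ΣW sinα = 305.9 kN/m
Resisting = 51.6 + 528.7·tan26.0° = 51.6 + 257.8 = 309.4 kN/m
FS = 309.4 / 305.9 = 1.012

FS = 1.01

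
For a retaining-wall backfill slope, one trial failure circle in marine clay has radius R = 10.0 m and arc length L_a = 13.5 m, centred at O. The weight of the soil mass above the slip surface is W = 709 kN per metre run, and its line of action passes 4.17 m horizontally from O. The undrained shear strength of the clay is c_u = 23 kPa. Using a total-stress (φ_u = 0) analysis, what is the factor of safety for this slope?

FS = 1.05

Taking moments about the centre O, the resisting moment is provided by the undrained shear strength acting along the arc:
M_R = c_u·L_a·R = 23·13.50·10.0 = 3105.0 kN·m/m
M_D = W·d = 709·4.17 = 2956.5 kN·m/m
FS = M_R / M_D = 3105.0 / 2956.5 = 1.050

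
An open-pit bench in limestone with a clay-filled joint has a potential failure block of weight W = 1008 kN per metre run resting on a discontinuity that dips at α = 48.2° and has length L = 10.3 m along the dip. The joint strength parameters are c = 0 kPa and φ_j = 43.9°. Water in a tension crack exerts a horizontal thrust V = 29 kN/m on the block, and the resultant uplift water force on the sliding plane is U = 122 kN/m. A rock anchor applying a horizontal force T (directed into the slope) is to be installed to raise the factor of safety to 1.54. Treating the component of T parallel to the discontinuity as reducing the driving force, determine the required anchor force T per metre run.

Resolving forces along and normal to the sliding plane, with the horizontal anchor force T adding T·sinα to the effective normal force and T·cosα acting up the plane against the driving force:
FS = [cL + (W cosα − U − V sinα + T sinα) tanφ_j] / [W sinα + V cosα − T cosα]
Without the anchor: N' = 528.2 kN/m, driving T_d = 770.8 kN/m, resisting R = 0·10.3 + 528.2·tan43.9° = 508.3 kN/m, FS = 0.66.
Setting FS = 1.54 and solving for T:
1.54·(770.8 − T cos48.2°) = 508.3 + T sin48.2°·tan43.9°
T·(sin48.2°·tan43.9° + 1.54·cos48.2°) = 1.54·770.8 − 508.3
T·(0.7455·0.9623 + 1.54·0.6665) = 1187.0 − 508.3 = 678.6
T·1.7438 = 678.6
T = 389.2 kN/m

T = 389 kN/m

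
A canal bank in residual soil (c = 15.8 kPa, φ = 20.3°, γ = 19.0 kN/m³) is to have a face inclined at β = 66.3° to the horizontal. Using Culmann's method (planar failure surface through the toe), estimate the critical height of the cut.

Culmann's analysis gives the critical failure plane at α_cr = (β + φ)/2 = (66.3 + 20.3)/2 = 43.3°, and the critical height
H_c = (4c/γ) · sinβ cosφ / [1 − cos(β − φ)]
    = (4·15.8/19.0) · sin66.3°·cos20.3° / [1 − cos(46.0°)]
    = 3.326 · 0.9157·0.9379 / [1 − 0.6947]
    = 3.326 · 0.8588 / 0.3053
    = 9.36 m

H_c = 9.36 m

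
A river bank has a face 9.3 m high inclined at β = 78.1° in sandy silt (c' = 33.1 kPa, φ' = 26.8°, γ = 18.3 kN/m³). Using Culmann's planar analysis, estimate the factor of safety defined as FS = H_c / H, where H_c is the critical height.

FS = 1.81

H_c = (4c'/γ) · sinβ cosφ' / [1 − cos(β − φ')]
    = (4·33.1/18.3) · sin78.1°·cos26.8° / [1 − cos51.3°]
    = 7.235 · 0.8734 / 0.3748 = 16.86 m
FS = H_c / H = 16.86 / 9.3 = 1.813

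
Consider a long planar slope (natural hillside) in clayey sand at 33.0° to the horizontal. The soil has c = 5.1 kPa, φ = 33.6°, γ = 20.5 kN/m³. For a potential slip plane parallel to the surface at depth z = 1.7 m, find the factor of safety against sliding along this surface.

For an infinite slope with a slip plane parallel to the surface (no pore pressure): FS = [c + γz cos²β tanφ] / [γz sinβ cosβ].
γz = 20.5·1.7 = 34.85 kN/m²
Numerator = 5.1 + 34.85·cos²33.0°·tan33.6° = 5.1 + 34.85·0.7034·0.6644 = 21.386 kPa
Denominator = 34.85·sin33.0°·cos33.0° = 34.85·0.5446·0.8387 = 15.919 kPa
FS = 21.386 / 15.919 = 1.343

FS = 1.34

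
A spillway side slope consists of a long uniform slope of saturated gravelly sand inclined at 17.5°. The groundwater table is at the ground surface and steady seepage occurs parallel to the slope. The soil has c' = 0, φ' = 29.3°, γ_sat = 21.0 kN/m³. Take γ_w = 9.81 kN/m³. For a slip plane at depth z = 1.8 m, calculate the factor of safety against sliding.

With seepage parallel to the slope and the water table at the surface, the effective normal stress on the slip plane uses the buoyant unit weight γ' = γ_sat − γ_w while the driving shear stress uses γ_sat:
FS = [c' + γ' z cos²β tanφ'] / [γ_sat z sinβ cosβ]
(For c' = 0 this reduces to FS = (γ'/γ_sat)·tanφ'/tanβ.)
γ' = 21.0 − 9.81 = 11.19 kN/m³
Numerator = 0.0 + 11.19·1.8·cos²17.5°·tan29.3° = 0.0 + 11.19·1.8·0.9096·0.5612 = 10.281 kPa
Denominator = 21.0·1.8·sin17.5°·cos17.5° = 21.0·1.8·0.3007·0.9537 = 10.841 kPa
FS = 10.281 / 10.841 = 0.948

FS = 0.95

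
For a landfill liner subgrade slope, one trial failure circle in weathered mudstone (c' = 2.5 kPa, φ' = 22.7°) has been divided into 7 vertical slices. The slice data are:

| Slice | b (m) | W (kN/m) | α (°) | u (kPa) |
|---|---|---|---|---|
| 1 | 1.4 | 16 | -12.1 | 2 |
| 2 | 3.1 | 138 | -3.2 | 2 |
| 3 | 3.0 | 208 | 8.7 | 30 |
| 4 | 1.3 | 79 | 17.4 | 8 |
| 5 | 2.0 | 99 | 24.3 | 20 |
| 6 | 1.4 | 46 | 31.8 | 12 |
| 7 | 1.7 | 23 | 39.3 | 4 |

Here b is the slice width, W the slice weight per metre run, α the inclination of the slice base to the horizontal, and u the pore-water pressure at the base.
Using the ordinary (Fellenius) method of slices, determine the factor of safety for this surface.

Ordinary method of slices: FS = Σ[c'·Δl_i + (W_i cosα_i − u_i·Δl_i)·tanφ'] / Σ W_i sinα_i, with Δl_i = b_i / cosα_i.
Slice 1: Δl = 1.4/cos(-12.1°) = 1.432 m; N'_1 = 16·cos(-12.1°) − 2·1.432 = 12.8; c'Δl = 3.58; W sinα = -3.4
Slice 2: Δl = 3.1/cos(-3.2°) = 3.105 m; N'_2 = 138·cos(-3.2°) − 2·3.105 = 131.6; c'Δl = 7.76; W sinα = -7.7
Slice 3: Δl = 3.0/cos8.7° = 3.035 m; N'_3 = 208·cos8.7° − 30·3.035 = 114.6; c'Δl = 7.59; W sinα = 31.5
Slice 4: Δl = 1.3/cos17.4° = 1.362 m; N'_4 = 79·cos17.4° − 8·1.362 = 64.5; c'Δl = 3.41; W sinα = 23.6
Slice 5: Δl = 2.0/cos24.3° = 2.194 m; N'_5 = 99·cos24.3° − 20·2.194 = 46.3; c'Δl = 5.49; W sinα = 40.7
Slice 6: Δl = 1.4/cos31.8° = 1.647 m; N'_6 = 46·cos31.8° − 12·1.647 = 19.3; c'Δl = 4.12; W sinα = 24.2
Slice 7: Δl = 1.7/cos39.3° = 2.197 m; N'_7 = 23·cos39.3° − 4·2.197 = 9.0; c'Δl = 5.49; W sinα = 14.6
Σc'Δl = 37.4 kN/m; ΣN' = 398.1 kN/m; ΣW sinα = 123.6 kN/m
Resisting = 37.4 + 398.1·tan22.7° = 37.4 + 166.5 = 204.0 kN/m
FS = 204.0 / 123.6 = 1.650

FS = 1.65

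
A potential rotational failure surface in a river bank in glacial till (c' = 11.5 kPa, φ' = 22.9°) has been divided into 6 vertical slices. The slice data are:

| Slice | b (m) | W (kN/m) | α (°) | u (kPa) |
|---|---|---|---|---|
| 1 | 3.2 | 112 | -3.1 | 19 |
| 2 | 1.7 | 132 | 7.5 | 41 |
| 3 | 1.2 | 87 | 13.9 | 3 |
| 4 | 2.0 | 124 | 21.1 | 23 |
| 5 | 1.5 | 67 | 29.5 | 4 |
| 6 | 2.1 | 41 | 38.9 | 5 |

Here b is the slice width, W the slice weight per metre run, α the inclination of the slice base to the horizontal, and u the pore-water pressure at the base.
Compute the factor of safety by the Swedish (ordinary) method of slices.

FS = 2.10

Ordinary method of slices: FS = Σ[c'·Δl_i + (W_i cosα_i − u_i·Δl_i)·tanφ'] / Σ W_i sinα_i, with Δl_i = b_i / cosα_i.
Slice 1: Δl = 3.2/cos(-3.1°) = 3.205 m; N'_1 = 112·cos(-3.1°) − 19·3.205 = 50.9; c'Δl = 36.85; W sinα = -6.1
Slice 2: Δl = 1.7/cos7.5° = 1.715 m; N'_2 = 132·cos7.5° − 41·1.715 = 60.6; c'Δl = 19.72; W sinα = 17.2
Slice 3: Δl = 1.2/cos13.9° = 1.236 m; N'_3 = 87·cos13.9° − 3·1.236 = 80.7; c'Δl = 14.22; W sinα = 20.9
Slice 4: Δl = 2.0/cos21.1° = 2.144 m; N'_4 = 124·cos21.1° − 23·2.144 = 66.4; c'Δl = 24.65; W sinα = 44.6
Slice 5: Δl = 1.5/cos29.5° = 1.723 m; N'_5 = 67·cos29.5° − 4·1.723 = 51.4; c'Δl = 19.82; W sinα = 33.0
Slice 6: Δl = 2.1/cos38.9° = 2.698 m; N'_6 = 41·cos38.9° − 5·2.698 = 18.4; c'Δl = 31.03; W sinα = 25.7
Σc'Δl = 146.3 kN/m; ΣN' = 328.5 kN/m; ΣW sinα = 135.5 kN/m
Resisting = 146.3 + 328.5·tan22.9° = 146.3 + 138.8 = 285.0 kN/m
FS = 285.0 / 135.5 = 2.104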